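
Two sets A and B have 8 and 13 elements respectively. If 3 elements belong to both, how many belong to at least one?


|A ∪ B| = |A| + |B| - |A ∩ B|
= 8 + 13 - 3
= 18

|A ∪ B| = 18


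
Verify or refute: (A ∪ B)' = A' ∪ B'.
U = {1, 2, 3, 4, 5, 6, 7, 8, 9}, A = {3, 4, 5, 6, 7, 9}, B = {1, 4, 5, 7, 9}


LHS: A ∪ B = {1, 3, 4, 5, 6, 7, 9}
(A ∪ B)' = U \ (A ∪ B) = {2, 8}
A' = {1, 2, 8}, B' = {2, 3, 6, 8}
Claimed RHS: A' ∪ B' = {1, 2, 3, 6, 8}
Identity is INVALID: LHS = {2, 8} but the RHS claimed here equals {1, 2, 3, 6, 8}. The correct form is (A ∪ B)' = A' ∩ B'.

Identity is invalid: (A ∪ B)' = {2, 8} but A' ∪ B' = {1, 2, 3, 6, 8}. The correct De Morgan law is (A ∪ B)' = A' ∩ B'.


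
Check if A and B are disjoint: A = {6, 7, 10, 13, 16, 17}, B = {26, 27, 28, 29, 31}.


Disjoint means A ∩ B = ∅.
A ∩ B = ∅
A ∩ B = ∅, so A and B are disjoint.

Yes, A and B are disjoint


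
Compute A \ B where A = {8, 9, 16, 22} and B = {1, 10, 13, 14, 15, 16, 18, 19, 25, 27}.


A \ B = elements in A but not in B
A = {8, 9, 16, 22}
B = {1, 10, 13, 14, 15, 16, 18, 19, 25, 27}
Remove from A any elements in B
A \ B = {8, 9, 22}

A \ B = {8, 9, 22}


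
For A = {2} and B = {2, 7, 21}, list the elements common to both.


A ∩ B = elements in both A and B
A = {2}
B = {2, 7, 21}
A ∩ B = {2}

A ∩ B = {2}


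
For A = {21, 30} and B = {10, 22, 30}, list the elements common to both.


A ∩ B = elements in both A and B
A = {21, 30}
B = {10, 22, 30}
A ∩ B = {30}

A ∩ B = {30}


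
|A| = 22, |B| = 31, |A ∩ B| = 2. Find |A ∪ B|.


|A ∪ B| = |A| + |B| - |A ∩ B|
= 22 + 31 - 2
= 51

|A ∪ B| = 51


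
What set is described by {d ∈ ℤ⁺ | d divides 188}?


Checking each candidate:
Condition: positive divisors of 188
Result = {1, 2, 4, 47, 94, 188}

{1, 2, 4, 47, 94, 188}


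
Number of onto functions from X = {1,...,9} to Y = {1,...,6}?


n = |X| = 9, k = |Y| = 6. Surjections via inclusion-exclusion:
S(n,k) = Σ(-1)^i × C(k,i) × (k-i)^n, i=0 to k
i=0: (-1)^0×C(6,0)×6^9 = 10077696
i=1: (-1)^1×C(6,1)×5^9 = -11718750
i=2: (-1)^2×C(6,2)×4^9 = 3932160
i=3: (-1)^3×C(6,3)×3^9 = -393660
i=4: (-1)^4×C(6,4)×2^9 = 7680
i=5: (-1)^5×C(6,5)×1^9 = -6
i=6: (-1)^6×C(6,6)×0^9 = 0
Total = 1905120

Number of surjections = 1905120


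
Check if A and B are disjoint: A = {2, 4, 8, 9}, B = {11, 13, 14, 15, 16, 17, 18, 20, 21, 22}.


Disjoint means A ∩ B = ∅.
A ∩ B = ∅
A ∩ B = ∅, so A and B are disjoint.

Yes, A and B are disjoint


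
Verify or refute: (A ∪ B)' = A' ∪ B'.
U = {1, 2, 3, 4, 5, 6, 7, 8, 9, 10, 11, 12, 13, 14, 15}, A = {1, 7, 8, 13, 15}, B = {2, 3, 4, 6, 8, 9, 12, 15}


LHS: A ∪ B = {1, 2, 3, 4, 6, 7, 8, 9, 12, 13, 15}
(A ∪ B)' = U \ (A ∪ B) = {5, 10, 11, 14}
A' = {2, 3, 4, 5, 6, 9, 10, 11, 12, 14}, B' = {1, 5, 7, 10, 11, 13, 14}
Claimed RHS: A' ∪ B' = {1, 2, 3, 4, 5, 6, 7, 9, 10, 11, 12, 13, 14}
Identity is INVALID: LHS = {5, 10, 11, 14} but the RHS claimed here equals {1, 2, 3, 4, 5, 6, 7, 9, 10, 11, 12, 13, 14}. The correct form is (A ∪ B)' = A' ∩ B'.

Identity is invalid: (A ∪ B)' = {5, 10, 11, 14} but A' ∪ B' = {1, 2, 3, 4, 5, 6, 7, 9, 10, 11, 12, 13, 14}. The correct De Morgan law is (A ∪ B)' = A' ∩ B'.


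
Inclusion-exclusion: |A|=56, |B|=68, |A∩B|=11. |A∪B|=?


|A ∪ B| = |A| + |B| - |A ∩ B|
= 56 + 68 - 11
= 113

|A ∪ B| = 113


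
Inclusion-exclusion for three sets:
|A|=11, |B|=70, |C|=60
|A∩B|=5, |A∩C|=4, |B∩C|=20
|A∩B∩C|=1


|A∪B∪C| = |A|+|B|+|C| - |A∩B|-|A∩C|-|B∩C| + |A∩B∩C|
= 11+70+60 - 5-4-20 + 1
= 141 - 29 + 1
= 113

|A ∪ B ∪ C| = 113


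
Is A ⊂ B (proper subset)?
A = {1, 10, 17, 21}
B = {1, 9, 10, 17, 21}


A ⊂ B requires: A ⊆ B AND A ≠ B.
A ⊆ B? Yes
A = B? No
A ⊂ B: Yes (A is a proper subset of B)

Yes, A ⊂ B


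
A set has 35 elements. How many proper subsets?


Total subsets = 2^n = 2^35 = 34359738368
Proper subsets exclude the set itself: 2^n - 1
= 34359738368 - 1
= 34359738367

Number of proper subsets = 34359738367


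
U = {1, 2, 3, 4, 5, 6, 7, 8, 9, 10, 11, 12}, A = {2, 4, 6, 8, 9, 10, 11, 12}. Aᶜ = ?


Aᶜ = U \ A = elements in U but not in A
U = {1, 2, 3, 4, 5, 6, 7, 8, 9, 10, 11, 12}
A = {2, 4, 6, 8, 9, 10, 11, 12}
Aᶜ = {1, 3, 5, 7}

Aᶜ = {1, 3, 5, 7}


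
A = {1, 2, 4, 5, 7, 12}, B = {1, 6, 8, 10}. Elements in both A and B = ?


A = {1, 2, 4, 5, 7, 12}
B = {1, 6, 8, 10}
Region: in both A and B
Elements: {1}

Elements in both A and B: {1}


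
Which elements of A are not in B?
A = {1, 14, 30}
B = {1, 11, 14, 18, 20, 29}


A \ B = elements in A but not in B
A = {1, 14, 30}
B = {1, 11, 14, 18, 20, 29}
Remove from A any elements in B
A \ B = {30}

A \ B = {30}


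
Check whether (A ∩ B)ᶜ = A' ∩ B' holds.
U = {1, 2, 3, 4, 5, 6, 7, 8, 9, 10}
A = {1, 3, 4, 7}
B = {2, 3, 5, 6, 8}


LHS: A ∩ B = {3}
(A ∩ B)' = U \ (A ∩ B) = {1, 2, 4, 5, 6, 7, 8, 9, 10}
A' = {2, 5, 6, 8, 9, 10}, B' = {1, 4, 7, 9, 10}
Claimed RHS: A' ∩ B' = {9, 10}
Identity is INVALID: LHS = {1, 2, 4, 5, 6, 7, 8, 9, 10} but the RHS claimed here equals {9, 10}. The correct form is (A ∩ B)' = A' ∪ B'.

Identity is invalid: (A ∩ B)' = {1, 2, 4, 5, 6, 7, 8, 9, 10} but A' ∩ B' = {9, 10}. The correct De Morgan law is (A ∩ B)' = A' ∪ B'.


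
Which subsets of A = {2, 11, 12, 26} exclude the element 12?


A subset of A that omits 12 is a subset of A \ {12}, so there are 2^(n-1) = 2^3 = 8 of them.
Subsets excluding 12: ∅, {2}, {11}, {26}, {2, 11}, {2, 26}, {11, 26}, {2, 11, 26}

Subsets excluding 12 (8 total): ∅, {2}, {11}, {26}, {2, 11}, {2, 26}, {11, 26}, {2, 11, 26}


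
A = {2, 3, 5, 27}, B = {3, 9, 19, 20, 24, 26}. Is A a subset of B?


A ⊆ B means every element of A is in B.
Elements in A not in B: {2, 5, 27}
So A ⊄ B.

No, A ⊄ B


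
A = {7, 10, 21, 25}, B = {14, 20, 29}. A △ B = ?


A △ B = (A \ B) ∪ (B \ A) = elements in exactly one of A or B
A \ B = {7, 10, 21, 25}
B \ A = {14, 20, 29}
A △ B = {7, 10, 14, 20, 21, 25, 29}

A △ B = {7, 10, 14, 20, 21, 25, 29}


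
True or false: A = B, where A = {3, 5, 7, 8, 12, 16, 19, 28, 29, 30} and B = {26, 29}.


Two sets are equal iff they have exactly the same elements.
A = {3, 5, 7, 8, 12, 16, 19, 28, 29, 30}
B = {26, 29}
Differences: {3, 5, 7, 8, 12, 16, 19, 26, 28, 30}
A ≠ B

No, A ≠ B


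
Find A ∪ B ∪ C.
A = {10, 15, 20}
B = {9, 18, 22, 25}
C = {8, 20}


A ∪ B = {9, 10, 15, 18, 20, 22, 25}
(A ∪ B) ∪ C = {8, 9, 10, 15, 18, 20, 22, 25}

A ∪ B ∪ C = {8, 9, 10, 15, 18, 20, 22, 25}


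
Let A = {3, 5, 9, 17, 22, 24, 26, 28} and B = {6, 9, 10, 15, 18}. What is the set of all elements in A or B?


A ∪ B = all elements in A or B (or both)
A = {3, 5, 9, 17, 22, 24, 26, 28}
B = {6, 9, 10, 15, 18}
A ∪ B = {3, 5, 6, 9, 10, 15, 17, 18, 22, 24, 26, 28}

A ∪ B = {3, 5, 6, 9, 10, 15, 17, 18, 22, 24, 26, 28}


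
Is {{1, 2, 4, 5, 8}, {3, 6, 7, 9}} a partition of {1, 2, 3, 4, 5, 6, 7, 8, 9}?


A partition requires: (1) non-empty parts, (2) pairwise disjoint, (3) union = U
Parts: {1, 2, 4, 5, 8}, {3, 6, 7, 9}
Union of parts: {1, 2, 3, 4, 5, 6, 7, 8, 9}
U = {1, 2, 3, 4, 5, 6, 7, 8, 9}
All non-empty? True
Pairwise disjoint? True
Covers U? True

Yes, valid partition


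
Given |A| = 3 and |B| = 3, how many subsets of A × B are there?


A relation from A to B is any subset of A × B.
|A × B| = 3 × 3 = 9
# relations = 2^|A × B| = 2^9 = 512

Number of relations = 512


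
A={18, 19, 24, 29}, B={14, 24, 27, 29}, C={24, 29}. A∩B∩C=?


A ∩ B = {24, 29}
(A ∩ B) ∩ C = {24, 29}

A ∩ B ∩ C = {24, 29}


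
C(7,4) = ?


C(n,k) = n! / (k!(n-k)!)
C(7,4) = 7! / (4!3!)
= 35

C(7,4) = 35


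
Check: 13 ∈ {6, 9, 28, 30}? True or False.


A = {6, 9, 28, 30}
Checking if 13 is in A
13 is not in A → False

13 ∉ A


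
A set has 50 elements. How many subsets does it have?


Number of subsets = 2^n
= 2^50
= 1125899906842624

|P(A)| = 1125899906842624


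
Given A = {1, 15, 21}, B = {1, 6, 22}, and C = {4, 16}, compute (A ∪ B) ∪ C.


A ∪ B = {1, 6, 15, 21, 22}
(A ∪ B) ∪ C = {1, 4, 6, 15, 16, 21, 22}

A ∪ B ∪ C = {1, 4, 6, 15, 16, 21, 22}


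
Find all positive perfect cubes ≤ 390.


Checking each candidate:
Condition: positive perfect cubes ≤ 390
Result = {1, 8, 27, 64, 125, 216, 343}

{1, 8, 27, 64, 125, 216, 343}


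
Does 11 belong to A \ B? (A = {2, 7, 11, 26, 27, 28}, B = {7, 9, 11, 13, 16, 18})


A = {2, 7, 11, 26, 27, 28}, B = {7, 9, 11, 13, 16, 18}
A \ B = elements in A but not in B
A \ B = {2, 26, 27, 28}
Checking if 11 ∈ A \ B
11 is not in A \ B → False

11 ∉ A \ B


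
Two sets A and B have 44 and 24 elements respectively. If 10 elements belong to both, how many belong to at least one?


|A ∪ B| = |A| + |B| - |A ∩ B|
= 44 + 24 - 10
= 58

|A ∪ B| = 58


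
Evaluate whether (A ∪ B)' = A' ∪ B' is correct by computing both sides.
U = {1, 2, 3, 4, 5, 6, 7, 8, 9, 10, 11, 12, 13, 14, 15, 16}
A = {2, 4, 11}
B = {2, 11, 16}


LHS: A ∪ B = {2, 4, 11, 16}
(A ∪ B)' = U \ (A ∪ B) = {1, 3, 5, 6, 7, 8, 9, 10, 12, 13, 14, 15}
A' = {1, 3, 5, 6, 7, 8, 9, 10, 12, 13, 14, 15, 16}, B' = {1, 3, 4, 5, 6, 7, 8, 9, 10, 12, 13, 14, 15}
Claimed RHS: A' ∪ B' = {1, 3, 4, 5, 6, 7, 8, 9, 10, 12, 13, 14, 15, 16}
Identity is INVALID: LHS = {1, 3, 5, 6, 7, 8, 9, 10, 12, 13, 14, 15} but the RHS claimed here equals {1, 3, 4, 5, 6, 7, 8, 9, 10, 12, 13, 14, 15, 16}. The correct form is (A ∪ B)' = A' ∩ B'.

Identity is invalid: (A ∪ B)' = {1, 3, 5, 6, 7, 8, 9, 10, 12, 13, 14, 15} but A' ∪ B' = {1, 3, 4, 5, 6, 7, 8, 9, 10, 12, 13, 14, 15, 16}. The correct De Morgan law is (A ∪ B)' = A' ∩ B'.


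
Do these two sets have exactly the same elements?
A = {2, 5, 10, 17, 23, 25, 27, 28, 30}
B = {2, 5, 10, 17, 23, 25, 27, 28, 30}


Two sets are equal iff they have exactly the same elements.
A = {2, 5, 10, 17, 23, 25, 27, 28, 30}
B = {2, 5, 10, 17, 23, 25, 27, 28, 30}
Same elements → A = B

Yes, A = B


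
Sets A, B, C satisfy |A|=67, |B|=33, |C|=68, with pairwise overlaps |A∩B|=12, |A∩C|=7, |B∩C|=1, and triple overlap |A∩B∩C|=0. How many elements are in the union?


|A∪B∪C| = |A|+|B|+|C| - |A∩B|-|A∩C|-|B∩C| + |A∩B∩C|
= 67+33+68 - 12-7-1 + 0
= 168 - 20 + 0
= 148

|A ∪ B ∪ C| = 148


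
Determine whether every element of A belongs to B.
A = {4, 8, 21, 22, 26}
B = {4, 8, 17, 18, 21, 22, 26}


A ⊆ B means every element of A is in B.
All elements of A are in B.
So A ⊆ B.

Yes, A ⊆ B


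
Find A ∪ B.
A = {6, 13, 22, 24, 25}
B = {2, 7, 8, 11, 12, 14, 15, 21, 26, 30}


A ∪ B = all elements in A or B (or both)
A = {6, 13, 22, 24, 25}
B = {2, 7, 8, 11, 12, 14, 15, 21, 26, 30}
A ∪ B = {2, 6, 7, 8, 11, 12, 13, 14, 15, 21, 22, 24, 25, 26, 30}

A ∪ B = {2, 6, 7, 8, 11, 12, 13, 14, 15, 21, 22, 24, 25, 26, 30}


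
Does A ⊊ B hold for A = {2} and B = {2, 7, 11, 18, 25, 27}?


A ⊂ B requires: A ⊆ B AND A ≠ B.
A ⊆ B? Yes
A = B? No
A ⊂ B: Yes (A is a proper subset of B)

Yes, A ⊂ B


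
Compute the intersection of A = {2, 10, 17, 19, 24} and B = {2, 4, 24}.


A ∩ B = elements in both A and B
A = {2, 10, 17, 19, 24}
B = {2, 4, 24}
A ∩ B = {2, 24}

A ∩ B = {2, 24}


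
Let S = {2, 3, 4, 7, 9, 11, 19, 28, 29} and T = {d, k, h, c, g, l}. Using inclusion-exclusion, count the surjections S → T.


n = |S| = 9, k = |T| = 6. Surjections via inclusion-exclusion:
S(n,k) = Σ(-1)^i × C(k,i) × (k-i)^n, i=0 to k
i=0: (-1)^0×C(6,0)×6^9 = 10077696
i=1: (-1)^1×C(6,1)×5^9 = -11718750
i=2: (-1)^2×C(6,2)×4^9 = 3932160
i=3: (-1)^3×C(6,3)×3^9 = -393660
i=4: (-1)^4×C(6,4)×2^9 = 7680
i=5: (-1)^5×C(6,5)×1^9 = -6
i=6: (-1)^6×C(6,6)×0^9 = 0
Total = 1905120

Number of surjections = 1905120


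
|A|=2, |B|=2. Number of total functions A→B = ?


Each of |A| = 2 inputs maps to any of |B| = 2 outputs.
# functions = |B|^|A| = 2^2
= 4

Number of functions = 4


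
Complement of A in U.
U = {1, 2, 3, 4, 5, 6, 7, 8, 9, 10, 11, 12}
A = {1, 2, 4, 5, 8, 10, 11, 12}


Aᶜ = U \ A = elements in U but not in A
U = {1, 2, 3, 4, 5, 6, 7, 8, 9, 10, 11, 12}
A = {1, 2, 4, 5, 8, 10, 11, 12}
Aᶜ = {3, 6, 7, 9}

Aᶜ = {3, 6, 7, 9}


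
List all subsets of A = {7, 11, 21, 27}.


|A| = 4, so |P(A)| = 2^4 = 16
Enumerate subsets by cardinality (0 to 4):
∅, {7}, {11}, {21}, {27}, {7, 11}, {7, 21}, {7, 27}, {11, 21}, {11, 27}, {21, 27}, {7, 11, 21}, {7, 11, 27}, {7, 21, 27}, {11, 21, 27}, {7, 11, 21, 27}

P(A) has 16 subsets: ∅, {7}, {11}, {21}, {27}, {7, 11}, {7, 21}, {7, 27}, {11, 21}, {11, 27}, {21, 27}, {7, 11, 21}, {7, 11, 27}, {7, 21, 27}, {11, 21, 27}, {7, 11, 21, 27}


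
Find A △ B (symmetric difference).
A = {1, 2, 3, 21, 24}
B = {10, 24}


A △ B = (A \ B) ∪ (B \ A) = elements in exactly one of A or B
A \ B = {1, 2, 3, 21}
B \ A = {10}
A △ B = {1, 2, 3, 10, 21}

A △ B = {1, 2, 3, 10, 21}


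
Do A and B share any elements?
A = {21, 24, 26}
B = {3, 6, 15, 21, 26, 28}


Disjoint means A ∩ B = ∅.
A ∩ B = {21, 26}
A ∩ B ≠ ∅, so A and B are NOT disjoint.

Yes — A and B share the element(s) of A ∩ B = {21, 26}, so they are not disjoint


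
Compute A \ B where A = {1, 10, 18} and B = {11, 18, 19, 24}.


A \ B = elements in A but not in B
A = {1, 10, 18}
B = {11, 18, 19, 24}
Remove from A any elements in B
A \ B = {1, 10}

A \ B = {1, 10}


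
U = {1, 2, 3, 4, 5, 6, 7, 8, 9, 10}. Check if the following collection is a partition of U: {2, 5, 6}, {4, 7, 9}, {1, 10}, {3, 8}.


A partition requires: (1) non-empty parts, (2) pairwise disjoint, (3) union = U
Parts: {2, 5, 6}, {4, 7, 9}, {1, 10}, {3, 8}
Union of parts: {1, 2, 3, 4, 5, 6, 7, 8, 9, 10}
U = {1, 2, 3, 4, 5, 6, 7, 8, 9, 10}
All non-empty? True
Pairwise disjoint? True
Covers U? True

Yes, valid partition


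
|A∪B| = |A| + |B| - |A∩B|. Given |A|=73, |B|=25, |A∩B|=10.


|A ∪ B| = |A| + |B| - |A ∩ B|
= 73 + 25 - 10
= 88

|A ∪ B| = 88


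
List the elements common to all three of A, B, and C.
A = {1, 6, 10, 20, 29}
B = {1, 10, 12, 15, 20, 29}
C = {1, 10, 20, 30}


A ∩ B = {1, 10, 20, 29}
(A ∩ B) ∩ C = {1, 10, 20}

A ∩ B ∩ C = {1, 10, 20}


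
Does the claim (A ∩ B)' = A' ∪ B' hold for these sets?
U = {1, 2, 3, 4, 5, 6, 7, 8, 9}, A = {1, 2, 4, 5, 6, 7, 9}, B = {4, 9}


LHS: A ∩ B = {4, 9}
(A ∩ B)' = U \ (A ∩ B) = {1, 2, 3, 5, 6, 7, 8}
A' = {3, 8}, B' = {1, 2, 3, 5, 6, 7, 8}
Claimed RHS: A' ∪ B' = {1, 2, 3, 5, 6, 7, 8}
Identity is VALID: LHS = RHS = {1, 2, 3, 5, 6, 7, 8} ✓

Identity is valid. (A ∩ B)' = A' ∪ B' = {1, 2, 3, 5, 6, 7, 8}


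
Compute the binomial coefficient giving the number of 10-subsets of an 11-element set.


C(n,k) = n! / (k!(n-k)!)
C(11,10) = 11! / (10!1!)
= 11

C(11,10) = 11


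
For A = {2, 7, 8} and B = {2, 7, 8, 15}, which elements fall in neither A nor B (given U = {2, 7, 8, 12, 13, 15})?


A = {2, 7, 8}
B = {2, 7, 8, 15}
Region: in neither A nor B (given U = {2, 7, 8, 12, 13, 15})
Elements: {12, 13}

Elements in neither A nor B (given U = {2, 7, 8, 12, 13, 15}): {12, 13}


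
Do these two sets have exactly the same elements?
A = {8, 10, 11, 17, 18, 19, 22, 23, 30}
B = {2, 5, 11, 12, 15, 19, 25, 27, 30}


Two sets are equal iff they have exactly the same elements.
A = {8, 10, 11, 17, 18, 19, 22, 23, 30}
B = {2, 5, 11, 12, 15, 19, 25, 27, 30}
Differences: {2, 5, 8, 10, 12, 15, 17, 18, 22, 23, 25, 27}
A ≠ B

No, A ≠ B


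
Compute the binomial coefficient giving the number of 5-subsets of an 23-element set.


C(n,k) = n! / (k!(n-k)!)
C(23,5) = 23! / (5!18!)
= 33649

C(23,5) = 33649


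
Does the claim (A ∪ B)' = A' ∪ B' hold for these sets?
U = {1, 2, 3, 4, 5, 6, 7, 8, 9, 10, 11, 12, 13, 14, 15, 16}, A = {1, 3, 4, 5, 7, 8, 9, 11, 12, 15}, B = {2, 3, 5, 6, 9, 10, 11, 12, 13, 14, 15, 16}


LHS: A ∪ B = {1, 2, 3, 4, 5, 6, 7, 8, 9, 10, 11, 12, 13, 14, 15, 16}
(A ∪ B)' = U \ (A ∪ B) = ∅
A' = {2, 6, 10, 13, 14, 16}, B' = {1, 4, 7, 8}
Claimed RHS: A' ∪ B' = {1, 2, 4, 6, 7, 8, 10, 13, 14, 16}
Identity is INVALID: LHS = ∅ but the RHS claimed here equals {1, 2, 4, 6, 7, 8, 10, 13, 14, 16}. The correct form is (A ∪ B)' = A' ∩ B'.

Identity is invalid: (A ∪ B)' = ∅ but A' ∪ B' = {1, 2, 4, 6, 7, 8, 10, 13, 14, 16}. The correct De Morgan law is (A ∪ B)' = A' ∩ B'.


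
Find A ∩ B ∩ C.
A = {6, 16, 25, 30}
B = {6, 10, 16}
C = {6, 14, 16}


A ∩ B = {6, 16}
(A ∩ B) ∩ C = {6, 16}

A ∩ B ∩ C = {6, 16}


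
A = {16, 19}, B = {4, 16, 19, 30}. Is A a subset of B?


A ⊆ B means every element of A is in B.
All elements of A are in B.
So A ⊆ B.

Yes, A ⊆ B


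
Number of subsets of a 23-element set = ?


Number of subsets = 2^n
= 2^23
= 8388608

|P(A)| = 8388608


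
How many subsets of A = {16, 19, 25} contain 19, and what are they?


A subset of A contains 19 iff the remaining 2 elements form any subset of A \ {19}.
Count: 2^(n-1) = 2^2 = 4
Subsets containing 19: {19}, {16, 19}, {19, 25}, {16, 19, 25}

Subsets containing 19 (4 total): {19}, {16, 19}, {19, 25}, {16, 19, 25}


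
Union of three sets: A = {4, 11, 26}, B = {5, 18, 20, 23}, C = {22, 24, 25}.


A ∪ B = {4, 5, 11, 18, 20, 23, 26}
(A ∪ B) ∪ C = {4, 5, 11, 18, 20, 22, 23, 24, 25, 26}

A ∪ B ∪ C = {4, 5, 11, 18, 20, 22, 23, 24, 25, 26}


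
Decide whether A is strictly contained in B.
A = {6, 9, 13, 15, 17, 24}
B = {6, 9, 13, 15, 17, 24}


A ⊂ B requires: A ⊆ B AND A ≠ B.
A ⊆ B? Yes
A = B? Yes
A = B, so A is not a PROPER subset.

No, A is not a proper subset of B


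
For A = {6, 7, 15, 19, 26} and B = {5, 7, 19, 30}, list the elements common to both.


A ∩ B = elements in both A and B
A = {6, 7, 15, 19, 26}
B = {5, 7, 19, 30}
A ∩ B = {7, 19}

A ∩ B = {7, 19}


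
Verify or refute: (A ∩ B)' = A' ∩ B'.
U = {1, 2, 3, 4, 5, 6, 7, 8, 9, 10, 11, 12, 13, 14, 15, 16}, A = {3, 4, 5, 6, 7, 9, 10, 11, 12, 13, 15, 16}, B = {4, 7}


LHS: A ∩ B = {4, 7}
(A ∩ B)' = U \ (A ∩ B) = {1, 2, 3, 5, 6, 8, 9, 10, 11, 12, 13, 14, 15, 16}
A' = {1, 2, 8, 14}, B' = {1, 2, 3, 5, 6, 8, 9, 10, 11, 12, 13, 14, 15, 16}
Claimed RHS: A' ∩ B' = {1, 2, 8, 14}
Identity is INVALID: LHS = {1, 2, 3, 5, 6, 8, 9, 10, 11, 12, 13, 14, 15, 16} but the RHS claimed here equals {1, 2, 8, 14}. The correct form is (A ∩ B)' = A' ∪ B'.

Identity is invalid: (A ∩ B)' = {1, 2, 3, 5, 6, 8, 9, 10, 11, 12, 13, 14, 15, 16} but A' ∩ B' = {1, 2, 8, 14}. The correct De Morgan law is (A ∩ B)' = A' ∪ B'.


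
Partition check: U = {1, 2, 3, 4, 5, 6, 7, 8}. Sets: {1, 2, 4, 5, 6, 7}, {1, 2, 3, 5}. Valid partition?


A partition requires: (1) non-empty parts, (2) pairwise disjoint, (3) union = U
Parts: {1, 2, 4, 5, 6, 7}, {1, 2, 3, 5}
Union of parts: {1, 2, 3, 4, 5, 6, 7}
U = {1, 2, 3, 4, 5, 6, 7, 8}
All non-empty? True
Pairwise disjoint? False
Covers U? False

No, not a valid partition


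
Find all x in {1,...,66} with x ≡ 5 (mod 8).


Checking each candidate:
Condition: x in {1,...,66} with x ≡ 5 (mod 8)
Result = {5, 13, 21, 29, 37, 45, 53, 61}

{5, 13, 21, 29, 37, 45, 53, 61}


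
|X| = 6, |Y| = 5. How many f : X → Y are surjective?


n = |X| = 6, k = |Y| = 5. Surjections via inclusion-exclusion:
S(n,k) = Σ(-1)^i × C(k,i) × (k-i)^n, i=0 to k
i=0: (-1)^0×C(5,0)×5^6 = 15625
i=1: (-1)^1×C(5,1)×4^6 = -20480
i=2: (-1)^2×C(5,2)×3^6 = 7290
i=3: (-1)^3×C(5,3)×2^6 = -640
i=4: (-1)^4×C(5,4)×1^6 = 5
i=5: (-1)^5×C(5,5)×0^6 = 0
Total = 1800

Number of surjections = 1800


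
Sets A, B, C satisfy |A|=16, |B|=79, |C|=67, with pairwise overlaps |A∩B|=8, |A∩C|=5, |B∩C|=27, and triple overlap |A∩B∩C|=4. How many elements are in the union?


|A∪B∪C| = |A|+|B|+|C| - |A∩B|-|A∩C|-|B∩C| + |A∩B∩C|
= 16+79+67 - 8-5-27 + 4
= 162 - 40 + 4
= 126

|A ∪ B ∪ C| = 126


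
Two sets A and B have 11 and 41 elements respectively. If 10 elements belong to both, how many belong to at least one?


|A ∪ B| = |A| + |B| - |A ∩ B|
= 11 + 41 - 10
= 42

|A ∪ B| = 42


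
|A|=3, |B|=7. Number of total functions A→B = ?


Each of |A| = 3 inputs maps to any of |B| = 7 outputs.
# functions = |B|^|A| = 7^3
= 343

Number of functions = 343


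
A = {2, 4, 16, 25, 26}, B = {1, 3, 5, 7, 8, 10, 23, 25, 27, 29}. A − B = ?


A \ B = elements in A but not in B
A = {2, 4, 16, 25, 26}
B = {1, 3, 5, 7, 8, 10, 23, 25, 27, 29}
Remove from A any elements in B
A \ B = {2, 4, 16, 26}

A \ B = {2, 4, 16, 26}


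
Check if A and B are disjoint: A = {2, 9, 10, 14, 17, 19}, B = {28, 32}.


Disjoint means A ∩ B = ∅.
A ∩ B = ∅
A ∩ B = ∅, so A and B are disjoint.

Yes, A and B are disjoint


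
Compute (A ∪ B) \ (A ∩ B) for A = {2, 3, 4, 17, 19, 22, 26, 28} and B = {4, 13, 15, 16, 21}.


A △ B = (A \ B) ∪ (B \ A) = elements in exactly one of A or B
A \ B = {2, 3, 17, 19, 22, 26, 28}
B \ A = {13, 15, 16, 21}
A △ B = {2, 3, 13, 15, 16, 17, 19, 21, 22, 26, 28}

A △ B = {2, 3, 13, 15, 16, 17, 19, 21, 22, 26, 28}


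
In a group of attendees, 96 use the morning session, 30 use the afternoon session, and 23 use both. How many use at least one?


|A ∪ B| = |A| + |B| - |A ∩ B|
= 96 + 30 - 23
= 103

|A ∪ B| = 103


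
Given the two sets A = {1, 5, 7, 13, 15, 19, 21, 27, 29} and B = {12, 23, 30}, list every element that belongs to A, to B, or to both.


A ∪ B = all elements in A or B (or both)
A = {1, 5, 7, 13, 15, 19, 21, 27, 29}
B = {12, 23, 30}
A ∪ B = {1, 5, 7, 12, 13, 15, 19, 21, 23, 27, 29, 30}

A ∪ B = {1, 5, 7, 12, 13, 15, 19, 21, 23, 27, 29, 30}


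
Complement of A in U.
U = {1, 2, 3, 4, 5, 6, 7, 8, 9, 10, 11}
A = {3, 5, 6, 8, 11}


Aᶜ = U \ A = elements in U but not in A
U = {1, 2, 3, 4, 5, 6, 7, 8, 9, 10, 11}
A = {3, 5, 6, 8, 11}
Aᶜ = {1, 2, 4, 7, 9, 10}

Aᶜ = {1, 2, 4, 7, 9, 10}


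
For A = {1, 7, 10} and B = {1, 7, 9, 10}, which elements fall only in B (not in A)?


A = {1, 7, 10}
B = {1, 7, 9, 10}
Region: only in B (not in A)
Elements: {9}

Elements only in B (not in A): {9}


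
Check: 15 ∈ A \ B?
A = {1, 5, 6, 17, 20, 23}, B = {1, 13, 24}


A = {1, 5, 6, 17, 20, 23}, B = {1, 13, 24}
A \ B = elements in A but not in B
A \ B = {5, 6, 17, 20, 23}
Checking if 15 ∈ A \ B
15 is not in A \ B → False

15 ∉ A \ B


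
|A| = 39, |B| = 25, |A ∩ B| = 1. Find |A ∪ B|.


|A ∪ B| = |A| + |B| - |A ∩ B|
= 39 + 25 - 1
= 63

|A ∪ B| = 63


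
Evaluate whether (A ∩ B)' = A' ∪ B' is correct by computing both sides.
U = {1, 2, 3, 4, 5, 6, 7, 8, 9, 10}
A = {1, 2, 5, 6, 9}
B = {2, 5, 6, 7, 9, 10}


LHS: A ∩ B = {2, 5, 6, 9}
(A ∩ B)' = U \ (A ∩ B) = {1, 3, 4, 7, 8, 10}
A' = {3, 4, 7, 8, 10}, B' = {1, 3, 4, 8}
Claimed RHS: A' ∪ B' = {1, 3, 4, 7, 8, 10}
Identity is VALID: LHS = RHS = {1, 3, 4, 7, 8, 10} ✓

Identity is valid. (A ∩ B)' = A' ∪ B' = {1, 3, 4, 7, 8, 10}


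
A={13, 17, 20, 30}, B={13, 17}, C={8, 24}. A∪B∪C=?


A ∪ B = {13, 17, 20, 30}
(A ∪ B) ∪ C = {8, 13, 17, 20, 24, 30}

A ∪ B ∪ C = {8, 13, 17, 20, 24, 30}


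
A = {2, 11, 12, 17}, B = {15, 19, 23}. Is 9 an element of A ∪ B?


A = {2, 11, 12, 17}, B = {15, 19, 23}
A ∪ B = all elements in A or B
A ∪ B = {2, 11, 12, 15, 17, 19, 23}
Checking if 9 ∈ A ∪ B
9 is not in A ∪ B → False

9 ∉ A ∪ B


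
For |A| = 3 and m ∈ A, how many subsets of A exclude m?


Subsets of A avoiding m are subsets of A \ {m}, which has 2 elements.
Count = 2^(n-1) = 2^2
= 4

Number of subsets avoiding m = 4


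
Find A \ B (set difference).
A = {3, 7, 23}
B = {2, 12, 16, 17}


A \ B = elements in A but not in B
A = {3, 7, 23}
B = {2, 12, 16, 17}
Remove from A any elements in B
A \ B = {3, 7, 23}

A \ B = {3, 7, 23}


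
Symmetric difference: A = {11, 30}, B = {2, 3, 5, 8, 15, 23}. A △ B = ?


A △ B = (A \ B) ∪ (B \ A) = elements in exactly one of A or B
A \ B = {11, 30}
B \ A = {2, 3, 5, 8, 15, 23}
A △ B = {2, 3, 5, 8, 11, 15, 23, 30}

A △ B = {2, 3, 5, 8, 11, 15, 23, 30}


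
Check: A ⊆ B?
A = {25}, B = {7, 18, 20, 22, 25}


A ⊆ B means every element of A is in B.
All elements of A are in B.
So A ⊆ B.

Yes, A ⊆ B


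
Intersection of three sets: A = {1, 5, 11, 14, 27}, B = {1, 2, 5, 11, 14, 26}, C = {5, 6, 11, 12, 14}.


A ∩ B = {1, 5, 11, 14}
(A ∩ B) ∩ C = {5, 11, 14}

A ∩ B ∩ C = {5, 11, 14}


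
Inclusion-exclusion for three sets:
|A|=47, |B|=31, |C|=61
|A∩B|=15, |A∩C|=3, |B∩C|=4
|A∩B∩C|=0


|A∪B∪C| = |A|+|B|+|C| - |A∩B|-|A∩C|-|B∩C| + |A∩B∩C|
= 47+31+61 - 15-3-4 + 0
= 139 - 22 + 0
= 117

|A ∪ B ∪ C| = 117


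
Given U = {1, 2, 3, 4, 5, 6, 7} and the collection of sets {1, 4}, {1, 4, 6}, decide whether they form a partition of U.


A partition requires: (1) non-empty parts, (2) pairwise disjoint, (3) union = U
Parts: {1, 4}, {1, 4, 6}
Union of parts: {1, 4, 6}
U = {1, 2, 3, 4, 5, 6, 7}
All non-empty? True
Pairwise disjoint? False
Covers U? False

No, not a valid partition


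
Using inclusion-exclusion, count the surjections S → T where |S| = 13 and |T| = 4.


n = |S| = 13, k = |T| = 4. Surjections via inclusion-exclusion:
S(n,k) = Σ(-1)^i × C(k,i) × (k-i)^n, i=0 to k
i=0: (-1)^0×C(4,0)×4^13 = 67108864
i=1: (-1)^1×C(4,1)×3^13 = -6377292
i=2: (-1)^2×C(4,2)×2^13 = 49152
i=3: (-1)^3×C(4,3)×1^13 = -4
i=4: (-1)^4×C(4,4)×0^13 = 0
Total = 60780720

Number of surjections = 60780720


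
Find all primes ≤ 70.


Checking each candidate:
Condition: primes ≤ 70
Result = {2, 3, 5, 7, 11, 13, 17, 19, 23, 29, 31, 37, 41, 43, 47, 53, 59, 61, 67}

{2, 3, 5, 7, 11, 13, 17, 19, 23, 29, 31, 37, 41, 43, 47, 53, 59, 61, 67}


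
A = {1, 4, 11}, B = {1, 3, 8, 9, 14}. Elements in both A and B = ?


A = {1, 4, 11}
B = {1, 3, 8, 9, 14}
Region: in both A and B
Elements: {1}

Elements in both A and B: {1}


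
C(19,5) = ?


C(n,k) = n! / (k!(n-k)!)
C(19,5) = 19! / (5!14!)
= 11628

C(19,5) = 11628


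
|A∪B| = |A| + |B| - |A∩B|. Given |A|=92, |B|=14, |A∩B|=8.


|A ∪ B| = |A| + |B| - |A ∩ B|
= 92 + 14 - 8
= 98

|A ∪ B| = 98


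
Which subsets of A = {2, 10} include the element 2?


A subset of A contains 2 iff the remaining 1 elements form any subset of A \ {2}.
Count: 2^(n-1) = 2^1 = 2
Subsets containing 2: {2}, {2, 10}

Subsets containing 2 (2 total): {2}, {2, 10}


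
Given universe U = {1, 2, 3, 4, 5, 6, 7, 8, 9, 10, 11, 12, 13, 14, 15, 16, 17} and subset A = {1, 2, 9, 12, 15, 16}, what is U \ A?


Aᶜ = U \ A = elements in U but not in A
U = {1, 2, 3, 4, 5, 6, 7, 8, 9, 10, 11, 12, 13, 14, 15, 16, 17}
A = {1, 2, 9, 12, 15, 16}
Aᶜ = {3, 4, 5, 6, 7, 8, 10, 11, 13, 14, 17}

Aᶜ = {3, 4, 5, 6, 7, 8, 10, 11, 13, 14, 17}


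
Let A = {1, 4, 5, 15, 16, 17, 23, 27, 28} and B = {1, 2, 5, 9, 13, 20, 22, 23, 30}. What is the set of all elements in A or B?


A ∪ B = all elements in A or B (or both)
A = {1, 4, 5, 15, 16, 17, 23, 27, 28}
B = {1, 2, 5, 9, 13, 20, 22, 23, 30}
A ∪ B = {1, 2, 4, 5, 9, 13, 15, 16, 17, 20, 22, 23, 27, 28, 30}

A ∪ B = {1, 2, 4, 5, 9, 13, 15, 16, 17, 20, 22, 23, 27, 28, 30}


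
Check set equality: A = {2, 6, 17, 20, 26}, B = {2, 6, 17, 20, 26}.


Two sets are equal iff they have exactly the same elements.
A = {2, 6, 17, 20, 26}
B = {2, 6, 17, 20, 26}
Same elements → A = B

Yes, A = B


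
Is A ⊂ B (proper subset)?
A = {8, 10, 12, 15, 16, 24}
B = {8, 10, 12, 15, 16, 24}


A ⊂ B requires: A ⊆ B AND A ≠ B.
A ⊆ B? Yes
A = B? Yes
A = B, so A is not a PROPER subset.

No, A is not a proper subset of B


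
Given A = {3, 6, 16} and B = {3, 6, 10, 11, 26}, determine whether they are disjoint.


Disjoint means A ∩ B = ∅.
A ∩ B = {3, 6}
A ∩ B ≠ ∅, so A and B are NOT disjoint.

No, A and B are not disjoint (A ∩ B = {3, 6})


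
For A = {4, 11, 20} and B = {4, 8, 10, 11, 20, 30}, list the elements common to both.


A ∩ B = elements in both A and B
A = {4, 11, 20}
B = {4, 8, 10, 11, 20, 30}
A ∩ B = {4, 11, 20}

A ∩ B = {4, 11, 20}


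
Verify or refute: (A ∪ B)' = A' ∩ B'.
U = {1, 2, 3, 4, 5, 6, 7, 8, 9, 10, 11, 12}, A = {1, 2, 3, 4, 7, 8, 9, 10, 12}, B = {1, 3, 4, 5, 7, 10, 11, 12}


LHS: A ∪ B = {1, 2, 3, 4, 5, 7, 8, 9, 10, 11, 12}
(A ∪ B)' = U \ (A ∪ B) = {6}
A' = {5, 6, 11}, B' = {2, 6, 8, 9}
Claimed RHS: A' ∩ B' = {6}
Identity is VALID: LHS = RHS = {6} ✓

Identity is valid. (A ∪ B)' = A' ∩ B' = {6}


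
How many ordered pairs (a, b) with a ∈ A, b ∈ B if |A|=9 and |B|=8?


|A × B| = |A| × |B|
= 9 × 8
= 72

|A × B| = 72


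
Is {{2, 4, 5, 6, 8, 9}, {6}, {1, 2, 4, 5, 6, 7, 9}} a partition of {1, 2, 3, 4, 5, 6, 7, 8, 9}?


A partition requires: (1) non-empty parts, (2) pairwise disjoint, (3) union = U
Parts: {2, 4, 5, 6, 8, 9}, {6}, {1, 2, 4, 5, 6, 7, 9}
Union of parts: {1, 2, 4, 5, 6, 7, 8, 9}
U = {1, 2, 3, 4, 5, 6, 7, 8, 9}
All non-empty? True
Pairwise disjoint? False
Covers U? False

No, not a valid partition


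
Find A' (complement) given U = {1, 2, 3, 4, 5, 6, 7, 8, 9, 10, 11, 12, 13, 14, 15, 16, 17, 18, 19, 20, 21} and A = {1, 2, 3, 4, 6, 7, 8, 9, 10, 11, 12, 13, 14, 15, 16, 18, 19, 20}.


Aᶜ = U \ A = elements in U but not in A
U = {1, 2, 3, 4, 5, 6, 7, 8, 9, 10, 11, 12, 13, 14, 15, 16, 17, 18, 19, 20, 21}
A = {1, 2, 3, 4, 6, 7, 8, 9, 10, 11, 12, 13, 14, 15, 16, 18, 19, 20}
Aᶜ = {5, 17, 21}

Aᶜ = {5, 17, 21}


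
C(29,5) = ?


C(n,k) = n! / (k!(n-k)!)
C(29,5) = 29! / (5!24!)
= 118755

C(29,5) = 118755


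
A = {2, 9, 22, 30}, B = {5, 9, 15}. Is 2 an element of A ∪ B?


A = {2, 9, 22, 30}, B = {5, 9, 15}
A ∪ B = all elements in A or B
A ∪ B = {2, 5, 9, 15, 22, 30}
Checking if 2 ∈ A ∪ B
2 is in A ∪ B → True

2 ∈ A ∪ B


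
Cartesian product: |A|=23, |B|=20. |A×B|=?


|A × B| = |A| × |B|
= 23 × 20
= 460

|A × B| = 460


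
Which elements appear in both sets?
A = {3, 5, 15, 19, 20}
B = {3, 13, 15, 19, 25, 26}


A ∩ B = elements in both A and B
A = {3, 5, 15, 19, 20}
B = {3, 13, 15, 19, 25, 26}
A ∩ B = {3, 15, 19}

A ∩ B = {3, 15, 19}


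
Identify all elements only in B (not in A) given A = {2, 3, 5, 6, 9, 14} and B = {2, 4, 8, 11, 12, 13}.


A = {2, 3, 5, 6, 9, 14}
B = {2, 4, 8, 11, 12, 13}
Region: only in B (not in A)
Elements: {4, 8, 11, 12, 13}

Elements only in B (not in A): {4, 8, 11, 12, 13}


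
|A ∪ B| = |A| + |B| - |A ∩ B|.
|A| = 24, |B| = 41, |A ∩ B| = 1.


|A ∪ B| = |A| + |B| - |A ∩ B|
= 24 + 41 - 1
= 64

|A ∪ B| = 64


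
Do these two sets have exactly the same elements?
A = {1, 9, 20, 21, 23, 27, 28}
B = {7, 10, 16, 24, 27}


Two sets are equal iff they have exactly the same elements.
A = {1, 9, 20, 21, 23, 27, 28}
B = {7, 10, 16, 24, 27}
Differences: {1, 7, 9, 10, 16, 20, 21, 23, 24, 28}
A ≠ B

No, A ≠ B


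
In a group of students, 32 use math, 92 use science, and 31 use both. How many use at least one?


|A ∪ B| = |A| + |B| - |A ∩ B|
= 32 + 92 - 31
= 93

|A ∪ B| = 93


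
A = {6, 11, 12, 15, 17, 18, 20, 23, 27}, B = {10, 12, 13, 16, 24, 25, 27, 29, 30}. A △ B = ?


A △ B = (A \ B) ∪ (B \ A) = elements in exactly one of A or B
A \ B = {6, 11, 15, 17, 18, 20, 23}
B \ A = {10, 13, 16, 24, 25, 29, 30}
A △ B = {6, 10, 11, 13, 15, 16, 17, 18, 20, 23, 24, 25, 29, 30}

A △ B = {6, 10, 11, 13, 15, 16, 17, 18, 20, 23, 24, 25, 29, 30}


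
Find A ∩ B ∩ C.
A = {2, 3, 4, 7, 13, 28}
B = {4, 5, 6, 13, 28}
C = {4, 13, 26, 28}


A ∩ B = {4, 13, 28}
(A ∩ B) ∩ C = {4, 13, 28}

A ∩ B ∩ C = {4, 13, 28}


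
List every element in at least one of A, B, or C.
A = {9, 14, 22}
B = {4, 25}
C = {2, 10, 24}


A ∪ B = {4, 9, 14, 22, 25}
(A ∪ B) ∪ C = {2, 4, 9, 10, 14, 22, 24, 25}

A ∪ B ∪ C = {2, 4, 9, 10, 14, 22, 24, 25}


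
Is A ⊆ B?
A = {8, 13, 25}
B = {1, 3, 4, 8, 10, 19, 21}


A ⊆ B means every element of A is in B.
Elements in A not in B: {13, 25}
So A ⊄ B.

No, A ⊄ B


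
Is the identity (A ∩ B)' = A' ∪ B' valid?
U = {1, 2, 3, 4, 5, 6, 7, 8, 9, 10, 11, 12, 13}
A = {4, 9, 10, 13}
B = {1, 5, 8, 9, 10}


LHS: A ∩ B = {9, 10}
(A ∩ B)' = U \ (A ∩ B) = {1, 2, 3, 4, 5, 6, 7, 8, 11, 12, 13}
A' = {1, 2, 3, 5, 6, 7, 8, 11, 12}, B' = {2, 3, 4, 6, 7, 11, 12, 13}
Claimed RHS: A' ∪ B' = {1, 2, 3, 4, 5, 6, 7, 8, 11, 12, 13}
Identity is VALID: LHS = RHS = {1, 2, 3, 4, 5, 6, 7, 8, 11, 12, 13} ✓

Identity is valid. (A ∩ B)' = A' ∪ B' = {1, 2, 3, 4, 5, 6, 7, 8, 11, 12, 13}


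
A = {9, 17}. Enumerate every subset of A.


|A| = 2, so |P(A)| = 2^2 = 4
Enumerate subsets by cardinality (0 to 2):
∅, {9}, {17}, {9, 17}

P(A) has 4 subsets: ∅, {9}, {17}, {9, 17}


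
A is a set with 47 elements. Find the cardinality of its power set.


Number of subsets = 2^n
= 2^47
= 140737488355328

|P(A)| = 140737488355328


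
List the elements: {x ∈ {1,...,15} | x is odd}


Checking each candidate:
Condition: odd numbers in {1,...,15}
Result = {1, 3, 5, 7, 9, 11, 13, 15}

{1, 3, 5, 7, 9, 11, 13, 15}


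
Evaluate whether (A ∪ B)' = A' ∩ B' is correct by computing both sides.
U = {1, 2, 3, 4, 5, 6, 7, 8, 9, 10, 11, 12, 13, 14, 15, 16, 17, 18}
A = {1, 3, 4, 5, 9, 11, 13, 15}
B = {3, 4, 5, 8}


LHS: A ∪ B = {1, 3, 4, 5, 8, 9, 11, 13, 15}
(A ∪ B)' = U \ (A ∪ B) = {2, 6, 7, 10, 12, 14, 16, 17, 18}
A' = {2, 6, 7, 8, 10, 12, 14, 16, 17, 18}, B' = {1, 2, 6, 7, 9, 10, 11, 12, 13, 14, 15, 16, 17, 18}
Claimed RHS: A' ∩ B' = {2, 6, 7, 10, 12, 14, 16, 17, 18}
Identity is VALID: LHS = RHS = {2, 6, 7, 10, 12, 14, 16, 17, 18} ✓

Identity is valid. (A ∪ B)' = A' ∩ B' = {2, 6, 7, 10, 12, 14, 16, 17, 18}


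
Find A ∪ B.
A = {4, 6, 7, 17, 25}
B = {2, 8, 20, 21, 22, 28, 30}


A ∪ B = all elements in A or B (or both)
A = {4, 6, 7, 17, 25}
B = {2, 8, 20, 21, 22, 28, 30}
A ∪ B = {2, 4, 6, 7, 8, 17, 20, 21, 22, 25, 28, 30}

A ∪ B = {2, 4, 6, 7, 8, 17, 20, 21, 22, 25, 28, 30}


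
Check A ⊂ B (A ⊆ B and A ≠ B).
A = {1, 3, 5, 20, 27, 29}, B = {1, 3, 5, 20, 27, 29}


A ⊂ B requires: A ⊆ B AND A ≠ B.
A ⊆ B? Yes
A = B? Yes
A = B, so A is not a PROPER subset.

No, A is not a proper subset of B


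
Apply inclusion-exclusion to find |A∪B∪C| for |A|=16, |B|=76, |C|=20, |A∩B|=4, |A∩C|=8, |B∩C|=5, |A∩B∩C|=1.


|A∪B∪C| = |A|+|B|+|C| - |A∩B|-|A∩C|-|B∩C| + |A∩B∩C|
= 16+76+20 - 4-8-5 + 1
= 112 - 17 + 1
= 96

|A ∪ B ∪ C| = 96


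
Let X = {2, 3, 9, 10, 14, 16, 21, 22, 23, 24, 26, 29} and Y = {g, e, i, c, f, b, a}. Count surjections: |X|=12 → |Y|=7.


n = |X| = 12, k = |Y| = 7. Surjections via inclusion-exclusion:
S(n,k) = Σ(-1)^i × C(k,i) × (k-i)^n, i=0 to k
i=0: (-1)^0×C(7,0)×7^12 = 13841287201
i=1: (-1)^1×C(7,1)×6^12 = -15237476352
i=2: (-1)^2×C(7,2)×5^12 = 5126953125
i=3: (-1)^3×C(7,3)×4^12 = -587202560
i=4: (-1)^4×C(7,4)×3^12 = 18600435
i=5: (-1)^5×C(7,5)×2^12 = -86016
i=6: (-1)^6×C(7,6)×1^12 = 7
i=7: (-1)^7×C(7,7)×0^12 = 0
Total = 3162075840

Number of surjections = 3162075840


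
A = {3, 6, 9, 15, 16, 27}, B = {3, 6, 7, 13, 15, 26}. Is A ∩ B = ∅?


Disjoint means A ∩ B = ∅.
A ∩ B = {3, 6, 15}
A ∩ B ≠ ∅, so A and B are NOT disjoint.

No, A and B are not disjoint (A ∩ B = {3, 6, 15})


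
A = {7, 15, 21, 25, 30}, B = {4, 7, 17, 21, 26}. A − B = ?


A \ B = elements in A but not in B
A = {7, 15, 21, 25, 30}
B = {4, 7, 17, 21, 26}
Remove from A any elements in B
A \ B = {15, 25, 30}

A \ B = {15, 25, 30}


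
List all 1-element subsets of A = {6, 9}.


|A| = 2, so A has C(2,1) = 2 subsets of size 1.
Enumerate by choosing 1 elements from A at a time:
{6}, {9}

1-element subsets (2 total): {6}, {9}


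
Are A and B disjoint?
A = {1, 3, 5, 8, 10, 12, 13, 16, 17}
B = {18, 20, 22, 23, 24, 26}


Disjoint means A ∩ B = ∅.
A ∩ B = ∅
A ∩ B = ∅, so A and B are disjoint.

Yes, A and B are disjoint


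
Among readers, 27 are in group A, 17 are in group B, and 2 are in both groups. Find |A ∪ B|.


|A ∪ B| = |A| + |B| - |A ∩ B|
= 27 + 17 - 2
= 42

|A ∪ B| = 42


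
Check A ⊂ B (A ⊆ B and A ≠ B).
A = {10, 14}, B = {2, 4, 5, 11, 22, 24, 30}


A ⊂ B requires: A ⊆ B AND A ≠ B.
A ⊆ B? No
A ⊄ B, so A is not a proper subset.

No, A is not a proper subset of B


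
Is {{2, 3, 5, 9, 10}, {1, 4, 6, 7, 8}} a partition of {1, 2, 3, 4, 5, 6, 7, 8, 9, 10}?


A partition requires: (1) non-empty parts, (2) pairwise disjoint, (3) union = U
Parts: {2, 3, 5, 9, 10}, {1, 4, 6, 7, 8}
Union of parts: {1, 2, 3, 4, 5, 6, 7, 8, 9, 10}
U = {1, 2, 3, 4, 5, 6, 7, 8, 9, 10}
All non-empty? True
Pairwise disjoint? True
Covers U? True

Yes, valid partition


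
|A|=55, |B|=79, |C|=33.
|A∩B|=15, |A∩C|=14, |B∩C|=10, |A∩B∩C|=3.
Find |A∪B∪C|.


|A∪B∪C| = |A|+|B|+|C| - |A∩B|-|A∩C|-|B∩C| + |A∩B∩C|
= 55+79+33 - 15-14-10 + 3
= 167 - 39 + 3
= 131

|A ∪ B ∪ C| = 131


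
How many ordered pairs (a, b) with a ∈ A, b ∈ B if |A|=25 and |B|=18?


|A × B| = |A| × |B|
= 25 × 18
= 450

|A × B| = 450


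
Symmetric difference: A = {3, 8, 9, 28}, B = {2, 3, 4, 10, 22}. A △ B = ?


A △ B = (A \ B) ∪ (B \ A) = elements in exactly one of A or B
A \ B = {8, 9, 28}
B \ A = {2, 4, 10, 22}
A △ B = {2, 4, 8, 9, 10, 22, 28}

A △ B = {2, 4, 8, 9, 10, 22, 28}


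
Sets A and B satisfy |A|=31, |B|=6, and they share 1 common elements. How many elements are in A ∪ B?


|A ∪ B| = |A| + |B| - |A ∩ B|
= 31 + 6 - 1
= 36

|A ∪ B| = 36


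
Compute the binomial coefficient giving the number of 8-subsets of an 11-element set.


C(n,k) = n! / (k!(n-k)!)
C(11,8) = 11! / (8!3!)
= 165

C(11,8) = 165


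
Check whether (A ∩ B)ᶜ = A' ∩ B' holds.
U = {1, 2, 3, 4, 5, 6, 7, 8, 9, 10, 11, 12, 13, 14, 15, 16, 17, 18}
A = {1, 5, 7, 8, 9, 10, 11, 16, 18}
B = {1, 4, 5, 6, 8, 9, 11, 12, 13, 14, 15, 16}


LHS: A ∩ B = {1, 5, 8, 9, 11, 16}
(A ∩ B)' = U \ (A ∩ B) = {2, 3, 4, 6, 7, 10, 12, 13, 14, 15, 17, 18}
A' = {2, 3, 4, 6, 12, 13, 14, 15, 17}, B' = {2, 3, 7, 10, 17, 18}
Claimed RHS: A' ∩ B' = {2, 3, 17}
Identity is INVALID: LHS = {2, 3, 4, 6, 7, 10, 12, 13, 14, 15, 17, 18} but the RHS claimed here equals {2, 3, 17}. The correct form is (A ∩ B)' = A' ∪ B'.

Identity is invalid: (A ∩ B)' = {2, 3, 4, 6, 7, 10, 12, 13, 14, 15, 17, 18} but A' ∩ B' = {2, 3, 17}. The correct De Morgan law is (A ∩ B)' = A' ∪ B'.


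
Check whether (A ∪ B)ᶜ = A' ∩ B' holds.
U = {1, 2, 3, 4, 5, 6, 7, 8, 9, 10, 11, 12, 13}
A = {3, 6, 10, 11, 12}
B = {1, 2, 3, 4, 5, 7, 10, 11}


LHS: A ∪ B = {1, 2, 3, 4, 5, 6, 7, 10, 11, 12}
(A ∪ B)' = U \ (A ∪ B) = {8, 9, 13}
A' = {1, 2, 4, 5, 7, 8, 9, 13}, B' = {6, 8, 9, 12, 13}
Claimed RHS: A' ∩ B' = {8, 9, 13}
Identity is VALID: LHS = RHS = {8, 9, 13} ✓

Identity is valid. (A ∪ B)' = A' ∩ B' = {8, 9, 13}


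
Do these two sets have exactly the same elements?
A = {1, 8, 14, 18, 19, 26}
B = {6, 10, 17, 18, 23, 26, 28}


Two sets are equal iff they have exactly the same elements.
A = {1, 8, 14, 18, 19, 26}
B = {6, 10, 17, 18, 23, 26, 28}
Differences: {1, 6, 8, 10, 14, 17, 19, 23, 28}
A ≠ B

No, A ≠ B


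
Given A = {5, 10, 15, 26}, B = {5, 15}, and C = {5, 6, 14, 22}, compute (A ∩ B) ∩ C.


A ∩ B = {5, 15}
(A ∩ B) ∩ C = {5}

A ∩ B ∩ C = {5}


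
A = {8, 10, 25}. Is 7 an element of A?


A = {8, 10, 25}
Checking if 7 is in A
7 is not in A → False

7 ∉ A


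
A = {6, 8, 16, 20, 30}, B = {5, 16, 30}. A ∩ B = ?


A ∩ B = elements in both A and B
A = {6, 8, 16, 20, 30}
B = {5, 16, 30}
A ∩ B = {16, 30}

A ∩ B = {16, 30}


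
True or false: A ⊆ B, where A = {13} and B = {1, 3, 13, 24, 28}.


A ⊆ B means every element of A is in B.
All elements of A are in B.
So A ⊆ B.

Yes, A ⊆ B
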